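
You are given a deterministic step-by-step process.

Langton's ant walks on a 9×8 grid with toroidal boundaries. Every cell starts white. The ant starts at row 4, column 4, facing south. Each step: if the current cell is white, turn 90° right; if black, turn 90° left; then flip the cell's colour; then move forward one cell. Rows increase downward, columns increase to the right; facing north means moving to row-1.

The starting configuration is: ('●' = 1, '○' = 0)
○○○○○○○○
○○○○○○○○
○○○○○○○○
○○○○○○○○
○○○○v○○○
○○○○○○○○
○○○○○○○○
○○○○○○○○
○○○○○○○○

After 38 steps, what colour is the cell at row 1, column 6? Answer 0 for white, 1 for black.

gen 0: ○○○○○○○○
○○○○○○○○
○○○○○○○○
○○○○○○○○
○○○○v○○○
○○○○○○○○
○○○○○○○○
○○○○○○○○
○○○○○○○○
gen 1: ○○○○○○○○
○○○○○○○○
○○○○○○○○
○○○○○○○○
○○○<●○○○
○○○○○○○○
○○○○○○○○
○○○○○○○○
○○○○○○○○
gen 2: ○○○○○○○○
○○○○○○○○
○○○○○○○○
○○○^○○○○
○○○●●○○○
○○○○○○○○
○○○○○○○○
○○○○○○○○
○○○○○○○○
gen 3: ○○○○○○○○
○○○○○○○○
○○○○○○○○
○○○●>○○○
○○○●●○○○
○○○○○○○○
○○○○○○○○
○○○○○○○○
○○○○○○○○
gen 4: ○○○○○○○○
○○○○○○○○
○○○○○○○○
○○○●●○○○
○○○●v○○○
○○○○○○○○
○○○○○○○○
○○○○○○○○
○○○○○○○○
gen 5: ○○○○○○○○
○○○○○○○○
○○○○○○○○
○○○●●○○○
○○○●○>○○
○○○○○○○○
○○○○○○○○
○○○○○○○○
○○○○○○○○
gen 6: ○○○○○○○○
○○○○○○○○
○○○○○○○○
○○○●●○○○
○○○●○●○○
○○○○○v○○
○○○○○○○○
○○○○○○○○
○○○○○○○○
gen 7: ○○○○○○○○
○○○○○○○○
○○○○○○○○
○○○●●○○○
○○○●○●○○
○○○○<●○○
○○○○○○○○
○○○○○○○○
○○○○○○○○
gen 8: ○○○○○○○○
○○○○○○○○
○○○○○○○○
○○○●●○○○
○○○●^●○○
○○○○●●○○
○○○○○○○○
○○○○○○○○
○○○○○○○○
gen 9: ○○○○○○○○
○○○○○○○○
○○○○○○○○
○○○●●○○○
○○○●●>○○
○○○○●●○○
○○○○○○○○
○○○○○○○○
○○○○○○○○
gen 10: ○○○○○○○○
○○○○○○○○
○○○○○○○○
○○○●●^○○
○○○●●○○○
○○○○●●○○
○○○○○○○○
○○○○○○○○
○○○○○○○○
gen 11: ○○○○○○○○
○○○○○○○○
○○○○○○○○
○○○●●●>○
○○○●●○○○
○○○○●●○○
○○○○○○○○
○○○○○○○○
○○○○○○○○
gen 12: ○○○○○○○○
○○○○○○○○
○○○○○○○○
○○○●●●●○
○○○●●○v○
○○○○●●○○
○○○○○○○○
○○○○○○○○
○○○○○○○○
gen 13: ○○○○○○○○
○○○○○○○○
○○○○○○○○
○○○●●●●○
○○○●●<●○
○○○○●●○○
○○○○○○○○
○○○○○○○○
○○○○○○○○
gen 14: ○○○○○○○○
○○○○○○○○
○○○○○○○○
○○○●●^●○
○○○●●●●○
○○○○●●○○
○○○○○○○○
○○○○○○○○
○○○○○○○○
gen 15: ○○○○○○○○
○○○○○○○○
○○○○○○○○
○○○●<○●○
○○○●●●●○
○○○○●●○○
○○○○○○○○
○○○○○○○○
○○○○○○○○
gen 16: ○○○○○○○○
○○○○○○○○
○○○○○○○○
○○○●○○●○
○○○●v●●○
○○○○●●○○
○○○○○○○○
○○○○○○○○
○○○○○○○○
gen 17: ○○○○○○○○
○○○○○○○○
○○○○○○○○
○○○●○○●○
○○○●○>●○
○○○○●●○○
○○○○○○○○
○○○○○○○○
○○○○○○○○
gen 18: ○○○○○○○○
○○○○○○○○
○○○○○○○○
○○○●○^●○
○○○●○○●○
○○○○●●○○
○○○○○○○○
○○○○○○○○
○○○○○○○○
gen 19: ○○○○○○○○
○○○○○○○○
○○○○○○○○
○○○●○●>○
○○○●○○●○
○○○○●●○○
○○○○○○○○
○○○○○○○○
○○○○○○○○
gen 20: ○○○○○○○○
○○○○○○○○
○○○○○○^○
○○○●○●○○
○○○●○○●○
○○○○●●○○
○○○○○○○○
○○○○○○○○
○○○○○○○○
gen 21: ○○○○○○○○
○○○○○○○○
○○○○○○●>
○○○●○●○○
○○○●○○●○
○○○○●●○○
○○○○○○○○
○○○○○○○○
○○○○○○○○
gen 22: ○○○○○○○○
○○○○○○○○
○○○○○○●●
○○○●○●○v
○○○●○○●○
○○○○●●○○
○○○○○○○○
○○○○○○○○
○○○○○○○○
gen 23: ○○○○○○○○
○○○○○○○○
○○○○○○●●
○○○●○●<●
○○○●○○●○
○○○○●●○○
○○○○○○○○
○○○○○○○○
○○○○○○○○
gen 24: ○○○○○○○○
○○○○○○○○
○○○○○○^●
○○○●○●●●
○○○●○○●○
○○○○●●○○
○○○○○○○○
○○○○○○○○
○○○○○○○○
gen 25: ○○○○○○○○
○○○○○○○○
○○○○○<○●
○○○●○●●●
○○○●○○●○
○○○○●●○○
○○○○○○○○
○○○○○○○○
○○○○○○○○
gen 26: ○○○○○○○○
○○○○○^○○
○○○○○●○●
○○○●○●●●
○○○●○○●○
○○○○●●○○
○○○○○○○○
○○○○○○○○
○○○○○○○○
gen 27: ○○○○○○○○
○○○○○●>○
○○○○○●○●
○○○●○●●●
○○○●○○●○
○○○○●●○○
○○○○○○○○
○○○○○○○○
○○○○○○○○
gen 28: ○○○○○○○○
○○○○○●●○
○○○○○●v●
○○○●○●●●
○○○●○○●○
○○○○●●○○
○○○○○○○○
○○○○○○○○
○○○○○○○○
gen 29: ○○○○○○○○
○○○○○●●○
○○○○○<●●
○○○●○●●●
○○○●○○●○
○○○○●●○○
○○○○○○○○
○○○○○○○○
○○○○○○○○
gen 30: ○○○○○○○○
○○○○○●●○
○○○○○○●●
○○○●○v●●
○○○●○○●○
○○○○●●○○
○○○○○○○○
○○○○○○○○
○○○○○○○○
gen 31: ○○○○○○○○
○○○○○●●○
○○○○○○●●
○○○●○○>●
○○○●○○●○
○○○○●●○○
○○○○○○○○
○○○○○○○○
○○○○○○○○
gen 32: ○○○○○○○○
○○○○○●●○
○○○○○○^●
○○○●○○○●
○○○●○○●○
○○○○●●○○
○○○○○○○○
○○○○○○○○
○○○○○○○○
gen 33: ○○○○○○○○
○○○○○●●○
○○○○○<○●
○○○●○○○●
○○○●○○●○
○○○○●●○○
○○○○○○○○
○○○○○○○○
○○○○○○○○
gen 34: ○○○○○○○○
○○○○○^●○
○○○○○●○●
○○○●○○○●
○○○●○○●○
○○○○●●○○
○○○○○○○○
○○○○○○○○
○○○○○○○○
gen 35: ○○○○○○○○
○○○○<○●○
○○○○○●○●
○○○●○○○●
○○○●○○●○
○○○○●●○○
○○○○○○○○
○○○○○○○○
○○○○○○○○
gen 36: ○○○○^○○○
○○○○●○●○
○○○○○●○●
○○○●○○○●
○○○●○○●○
○○○○●●○○
○○○○○○○○
○○○○○○○○
○○○○○○○○
gen 37: ○○○○●>○○
○○○○●○●○
○○○○○●○●
○○○●○○○●
○○○●○○●○
○○○○●●○○
○○○○○○○○
○○○○○○○○
○○○○○○○○
gen 38: ○○○○●●○○
○○○○●v●○
○○○○○●○●
○○○●○○○●
○○○●○○●○
○○○○●●○○
○○○○○○○○
○○○○○○○○
○○○○○○○○

1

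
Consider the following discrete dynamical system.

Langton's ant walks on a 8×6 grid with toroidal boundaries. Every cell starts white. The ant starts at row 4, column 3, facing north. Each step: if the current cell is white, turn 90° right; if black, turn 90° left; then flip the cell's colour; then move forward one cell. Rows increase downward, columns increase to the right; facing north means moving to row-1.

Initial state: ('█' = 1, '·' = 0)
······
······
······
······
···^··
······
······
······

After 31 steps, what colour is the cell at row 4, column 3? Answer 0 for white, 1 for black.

0

0) ······
······
······
······
···^··
······
······
······
1) ······
······
······
······
···█>·
······
······
······
2) ······
······
······
······
···██·
····v·
······
······
3) ······
······
······
······
···██·
···<█·
······
······
4) ······
······
······
······
···^█·
···██·
······
······
5) ······
······
······
······
··<·█·
···██·
······
······
6) ······
······
······
··^···
··█·█·
···██·
······
······
7) ······
······
······
··█>··
··█·█·
···██·
······
······
8) ······
······
······
··██··
··█v█·
···██·
······
······
9) ······
······
······
··██··
··<██·
···██·
······
······
10) ······
······
······
··██··
···██·
··v██·
······
······
11) ······
······
······
··██··
···██·
·<███·
······
······
12) ······
······
······
··██··
·^·██·
·████·
······
······
13) ······
······
······
··██··
·█>██·
·████·
······
······
14) ······
······
······
··██··
·████·
·█v██·
······
······
15) ······
······
······
··██··
·████·
·█·>█·
······
······
16) ······
······
······
··██··
·██^█·
·█··█·
······
······
17) ······
······
······
··██··
·█<·█·
·█··█·
······
······
18) ······
······
······
··██··
·█··█·
·█v·█·
······
······
19) ······
······
······
··██··
·█··█·
·<█·█·
······
······
20) ······
······
······
··██··
·█··█·
··█·█·
·v····
······
21) ······
······
······
··██··
·█··█·
··█·█·
<█····
······
22) ······
······
······
··██··
·█··█·
^·█·█·
██····
······
23) ······
······
······
··██··
·█··█·
█>█·█·
██····
······
24) ······
······
······
··██··
·█··█·
███·█·
█v····
······
25) ······
······
······
··██··
·█··█·
███·█·
█·>···
······
26) ······
······
······
··██··
·█··█·
███·█·
█·█···
··v···
27) ······
······
······
··██··
·█··█·
███·█·
█·█···
·<█···
28) ······
······
······
··██··
·█··█·
███·█·
█^█···
·██···
29) ······
······
······
··██··
·█··█·
███·█·
██>···
·██···
30) ······
······
······
··██··
·█··█·
██^·█·
██····
·██···
31) ······
······
······
··██··
·█··█·
█<··█·
██····
·██···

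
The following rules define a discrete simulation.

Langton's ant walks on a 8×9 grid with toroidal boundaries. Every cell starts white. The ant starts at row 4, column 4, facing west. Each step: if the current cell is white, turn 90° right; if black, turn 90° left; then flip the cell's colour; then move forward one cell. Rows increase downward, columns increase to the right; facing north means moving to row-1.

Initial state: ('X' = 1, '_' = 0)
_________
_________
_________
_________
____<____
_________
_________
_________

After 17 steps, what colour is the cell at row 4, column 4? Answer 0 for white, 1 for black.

gen 0: _________
_________
_________
_________
____<____
_________
_________
_________
gen 1: _________
_________
_________
____^____
____X____
_________
_________
_________
gen 2: _________
_________
_________
____X>___
____X____
_________
_________
_________
gen 3: _________
_________
_________
____XX___
____Xv___
_________
_________
_________
gen 4: _________
_________
_________
____XX___
____<X___
_________
_________
_________
gen 5: _________
_________
_________
____XX___
_____X___
____v____
_________
_________
gen 6: _________
_________
_________
____XX___
_____X___
___<X____
_________
_________
gen 7: _________
_________
_________
____XX___
___^_X___
___XX____
_________
_________
gen 8: _________
_________
_________
____XX___
___X>X___
___XX____
_________
_________
gen 9: _________
_________
_________
____XX___
___XXX___
___Xv____
_________
_________
gen 10: _________
_________
_________
____XX___
___XXX___
___X_>___
_________
_________
gen 11: _________
_________
_________
____XX___
___XXX___
___X_X___
_____v___
_________
gen 12: _________
_________
_________
____XX___
___XXX___
___X_X___
____<X___
_________
gen 13: _________
_________
_________
____XX___
___XXX___
___X^X___
____XX___
_________
gen 14: _________
_________
_________
____XX___
___XXX___
___XX>___
____XX___
_________
gen 15: _________
_________
_________
____XX___
___XX^___
___XX____
____XX___
_________
gen 16: _________
_________
_________
____XX___
___X<____
___XX____
____XX___
_________
gen 17: _________
_________
_________
____XX___
___X_____
___Xv____
____XX___
_________

0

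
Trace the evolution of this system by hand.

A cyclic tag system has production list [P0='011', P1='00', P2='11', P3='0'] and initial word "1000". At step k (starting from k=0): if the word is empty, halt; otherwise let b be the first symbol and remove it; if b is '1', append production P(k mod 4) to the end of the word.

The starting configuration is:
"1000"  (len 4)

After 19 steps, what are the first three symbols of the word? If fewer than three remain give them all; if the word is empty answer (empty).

t=0: "1000"  (len 4)
t=1: "000011"  (len 6)
t=2: "00011"  (len 5)
t=3: "0011"  (len 4)
t=4: "011"  (len 3)
t=5: "11"  (len 2)
t=6: "100"  (len 3)
t=7: "0011"  (len 4)
t=8: "011"  (len 3)
t=9: "11"  (len 2)
t=10: "100"  (len 3)
t=11: "0011"  (len 4)
t=12: "011"  (len 3)
t=13: "11"  (len 2)
t=14: "100"  (len 3)
t=15: "0011"  (len 4)
t=16: "011"  (len 3)
t=17: "11"  (len 2)
t=18: "100"  (len 3)
t=19: "0011"  (len 4)

001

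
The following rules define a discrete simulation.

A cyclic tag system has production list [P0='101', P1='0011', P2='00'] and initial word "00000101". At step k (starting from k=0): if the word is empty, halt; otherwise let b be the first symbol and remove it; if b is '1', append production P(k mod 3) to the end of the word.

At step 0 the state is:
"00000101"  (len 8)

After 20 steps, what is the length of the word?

step 0: "00000101"  (len 8)
step 1: "0000101"  (len 7)
step 2: "000101"  (len 6)
step 3: "00101"  (len 5)
step 4: "0101"  (len 4)
step 5: "101"  (len 3)
step 6: "0100"  (len 4)
step 7: "100"  (len 3)
step 8: "000011"  (len 6)
step 9: "00011"  (len 5)
step 10: "0011"  (len 4)
step 11: "011"  (len 3)
step 12: "11"  (len 2)
step 13: "1101"  (len 4)
step 14: "1010011"  (len 7)
step 15: "01001100"  (len 8)
step 16: "1001100"  (len 7)
step 17: "0011000011"  (len 10)
step 18: "011000011"  (len 9)
step 19: "11000011"  (len 8)
step 20: "10000110011"  (len 11)

11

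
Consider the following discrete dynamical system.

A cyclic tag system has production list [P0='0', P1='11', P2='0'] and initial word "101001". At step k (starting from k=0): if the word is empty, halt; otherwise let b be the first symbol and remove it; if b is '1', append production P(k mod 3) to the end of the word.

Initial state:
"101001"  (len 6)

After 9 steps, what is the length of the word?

0) "101001"  (len 6)
1) "010010"  (len 6)
2) "10010"  (len 5)
3) "00100"  (len 5)
4) "0100"  (len 4)
5) "100"  (len 3)
6) "000"  (len 3)
7) "00"  (len 2)
8) "0"  (len 1)
9) (halted — word empty)

0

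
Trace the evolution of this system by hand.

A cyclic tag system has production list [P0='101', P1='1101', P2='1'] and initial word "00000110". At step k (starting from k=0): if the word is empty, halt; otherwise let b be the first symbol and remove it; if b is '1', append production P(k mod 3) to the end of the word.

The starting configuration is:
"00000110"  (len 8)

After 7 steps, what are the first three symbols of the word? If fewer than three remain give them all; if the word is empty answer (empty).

011

[0] "00000110"  (len 8)
[1] "0000110"  (len 7)
[2] "000110"  (len 6)
[3] "00110"  (len 5)
[4] "0110"  (len 4)
[5] "110"  (len 3)
[6] "101"  (len 3)
[7] "01101"  (len 5)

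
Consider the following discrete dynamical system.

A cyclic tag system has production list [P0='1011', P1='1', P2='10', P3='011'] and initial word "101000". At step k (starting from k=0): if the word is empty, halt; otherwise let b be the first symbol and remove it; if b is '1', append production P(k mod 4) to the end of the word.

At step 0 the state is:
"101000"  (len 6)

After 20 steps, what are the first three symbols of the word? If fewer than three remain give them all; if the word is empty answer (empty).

010

gen 0: "101000"  (len 6)
gen 1: "010001011"  (len 9)
gen 2: "10001011"  (len 8)
gen 3: "000101110"  (len 9)
gen 4: "00101110"  (len 8)
gen 5: "0101110"  (len 7)
gen 6: "101110"  (len 6)
gen 7: "0111010"  (len 7)
gen 8: "111010"  (len 6)
gen 9: "110101011"  (len 9)
gen 10: "101010111"  (len 9)
gen 11: "0101011110"  (len 10)
gen 12: "101011110"  (len 9)
gen 13: "010111101011"  (len 12)
gen 14: "10111101011"  (len 11)
gen 15: "011110101110"  (len 12)
gen 16: "11110101110"  (len 11)
gen 17: "11101011101011"  (len 14)
gen 18: "11010111010111"  (len 14)
gen 19: "101011101011110"  (len 15)
gen 20: "01011101011110011"  (len 17)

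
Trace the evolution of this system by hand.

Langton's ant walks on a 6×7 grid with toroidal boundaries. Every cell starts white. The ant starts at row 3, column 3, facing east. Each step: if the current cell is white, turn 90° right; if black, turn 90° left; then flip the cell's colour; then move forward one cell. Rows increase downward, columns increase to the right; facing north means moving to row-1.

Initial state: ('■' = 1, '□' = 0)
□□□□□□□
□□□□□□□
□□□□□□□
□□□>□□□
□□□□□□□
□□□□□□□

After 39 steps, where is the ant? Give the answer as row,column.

3,0

0) □□□□□□□
□□□□□□□
□□□□□□□
□□□>□□□
□□□□□□□
□□□□□□□
1) □□□□□□□
□□□□□□□
□□□□□□□
□□□■□□□
□□□v□□□
□□□□□□□
2) □□□□□□□
□□□□□□□
□□□□□□□
□□□■□□□
□□<■□□□
□□□□□□□
3) □□□□□□□
□□□□□□□
□□□□□□□
□□^■□□□
□□■■□□□
□□□□□□□
4) □□□□□□□
□□□□□□□
□□□□□□□
□□■>□□□
□□■■□□□
□□□□□□□
5) □□□□□□□
□□□□□□□
□□□^□□□
□□■□□□□
□□■■□□□
□□□□□□□
6) □□□□□□□
□□□□□□□
□□□■>□□
□□■□□□□
□□■■□□□
□□□□□□□
7) □□□□□□□
□□□□□□□
□□□■■□□
□□■□v□□
□□■■□□□
□□□□□□□
8) □□□□□□□
□□□□□□□
□□□■■□□
□□■<■□□
□□■■□□□
□□□□□□□
9) □□□□□□□
□□□□□□□
□□□^■□□
□□■■■□□
□□■■□□□
□□□□□□□
10) □□□□□□□
□□□□□□□
□□<□■□□
□□■■■□□
□□■■□□□
□□□□□□□
11) □□□□□□□
□□^□□□□
□□■□■□□
□□■■■□□
□□■■□□□
□□□□□□□
12) □□□□□□□
□□■>□□□
□□■□■□□
□□■■■□□
□□■■□□□
□□□□□□□
13) □□□□□□□
□□■■□□□
□□■v■□□
□□■■■□□
□□■■□□□
□□□□□□□
14) □□□□□□□
□□■■□□□
□□<■■□□
□□■■■□□
□□■■□□□
□□□□□□□
15) □□□□□□□
□□■■□□□
□□□■■□□
□□v■■□□
□□■■□□□
□□□□□□□
16) □□□□□□□
□□■■□□□
□□□■■□□
□□□>■□□
□□■■□□□
□□□□□□□
17) □□□□□□□
□□■■□□□
□□□^■□□
□□□□■□□
□□■■□□□
□□□□□□□
18) □□□□□□□
□□■■□□□
□□<□■□□
□□□□■□□
□□■■□□□
□□□□□□□
19) □□□□□□□
□□^■□□□
□□■□■□□
□□□□■□□
□□■■□□□
□□□□□□□
20) □□□□□□□
□<□■□□□
□□■□■□□
□□□□■□□
□□■■□□□
□□□□□□□
21) □^□□□□□
□■□■□□□
□□■□■□□
□□□□■□□
□□■■□□□
□□□□□□□
22) □■>□□□□
□■□■□□□
□□■□■□□
□□□□■□□
□□■■□□□
□□□□□□□
23) □■■□□□□
□■v■□□□
□□■□■□□
□□□□■□□
□□■■□□□
□□□□□□□
24) □■■□□□□
□<■■□□□
□□■□■□□
□□□□■□□
□□■■□□□
□□□□□□□
25) □■■□□□□
□□■■□□□
□v■□■□□
□□□□■□□
□□■■□□□
□□□□□□□
26) □■■□□□□
□□■■□□□
<■■□■□□
□□□□■□□
□□■■□□□
□□□□□□□
27) □■■□□□□
^□■■□□□
■■■□■□□
□□□□■□□
□□■■□□□
□□□□□□□
28) □■■□□□□
■>■■□□□
■■■□■□□
□□□□■□□
□□■■□□□
□□□□□□□
29) □■■□□□□
■■■■□□□
■v■□■□□
□□□□■□□
□□■■□□□
□□□□□□□
30) □■■□□□□
■■■■□□□
■□>□■□□
□□□□■□□
□□■■□□□
□□□□□□□
31) □■■□□□□
■■^■□□□
■□□□■□□
□□□□■□□
□□■■□□□
□□□□□□□
32) □■■□□□□
■<□■□□□
■□□□■□□
□□□□■□□
□□■■□□□
□□□□□□□
33) □■■□□□□
■□□■□□□
■v□□■□□
□□□□■□□
□□■■□□□
□□□□□□□
34) □■■□□□□
■□□■□□□
<■□□■□□
□□□□■□□
□□■■□□□
□□□□□□□
35) □■■□□□□
■□□■□□□
□■□□■□□
v□□□■□□
□□■■□□□
□□□□□□□
36) □■■□□□□
■□□■□□□
□■□□■□□
■□□□■□<
□□■■□□□
□□□□□□□
37) □■■□□□□
■□□■□□□
□■□□■□^
■□□□■□■
□□■■□□□
□□□□□□□
38) □■■□□□□
■□□■□□□
>■□□■□■
■□□□■□■
□□■■□□□
□□□□□□□
39) □■■□□□□
■□□■□□□
■■□□■□■
v□□□■□■
□□■■□□□
□□□□□□□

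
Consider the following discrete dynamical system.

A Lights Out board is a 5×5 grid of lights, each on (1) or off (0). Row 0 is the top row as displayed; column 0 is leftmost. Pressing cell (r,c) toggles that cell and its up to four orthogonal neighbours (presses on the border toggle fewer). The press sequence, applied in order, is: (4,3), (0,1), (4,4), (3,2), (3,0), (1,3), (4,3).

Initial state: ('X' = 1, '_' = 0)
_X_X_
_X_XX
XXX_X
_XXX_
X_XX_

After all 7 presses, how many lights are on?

0) _X_X_
_X_XX
XXX_X
_XXX_
X_XX_
1) _X_X_
_X_XX
XXX_X
_XX__
X___X
2) X_XX_
___XX
XXX_X
_XX__
X___X
3) X_XX_
___XX
XXX_X
_XX_X
X__X_
4) X_XX_
___XX
XX__X
___XX
X_XX_
5) X_XX_
___XX
_X__X
XX_XX
__XX_
6) X_X__
__X__
_X_XX
XX_XX
__XX_
7) X_X__
__X__
_X_XX
XX__X
____X

10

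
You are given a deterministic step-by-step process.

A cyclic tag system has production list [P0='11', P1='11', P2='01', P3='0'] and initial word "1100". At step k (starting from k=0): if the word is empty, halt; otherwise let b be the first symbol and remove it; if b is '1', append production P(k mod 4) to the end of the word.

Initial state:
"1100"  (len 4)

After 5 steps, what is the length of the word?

[0] "1100"  (len 4)
[1] "10011"  (len 5)
[2] "001111"  (len 6)
[3] "01111"  (len 5)
[4] "1111"  (len 4)
[5] "11111"  (len 5)

5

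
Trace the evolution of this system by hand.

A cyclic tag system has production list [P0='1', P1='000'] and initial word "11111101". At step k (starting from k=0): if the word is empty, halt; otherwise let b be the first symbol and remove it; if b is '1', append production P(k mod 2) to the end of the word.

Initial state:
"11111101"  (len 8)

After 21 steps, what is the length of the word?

5

gen 0: "11111101"  (len 8)
gen 1: "11111011"  (len 8)
gen 2: "1111011000"  (len 10)
gen 3: "1110110001"  (len 10)
gen 4: "110110001000"  (len 12)
gen 5: "101100010001"  (len 12)
gen 6: "01100010001000"  (len 14)
gen 7: "1100010001000"  (len 13)
gen 8: "100010001000000"  (len 15)
gen 9: "000100010000001"  (len 15)
gen 10: "00100010000001"  (len 14)
gen 11: "0100010000001"  (len 13)
gen 12: "100010000001"  (len 12)
gen 13: "000100000011"  (len 12)
gen 14: "00100000011"  (len 11)
gen 15: "0100000011"  (len 10)
gen 16: "100000011"  (len 9)
gen 17: "000000111"  (len 9)
gen 18: "00000111"  (len 8)
gen 19: "0000111"  (len 7)
gen 20: "000111"  (len 6)
gen 21: "00111"  (len 5)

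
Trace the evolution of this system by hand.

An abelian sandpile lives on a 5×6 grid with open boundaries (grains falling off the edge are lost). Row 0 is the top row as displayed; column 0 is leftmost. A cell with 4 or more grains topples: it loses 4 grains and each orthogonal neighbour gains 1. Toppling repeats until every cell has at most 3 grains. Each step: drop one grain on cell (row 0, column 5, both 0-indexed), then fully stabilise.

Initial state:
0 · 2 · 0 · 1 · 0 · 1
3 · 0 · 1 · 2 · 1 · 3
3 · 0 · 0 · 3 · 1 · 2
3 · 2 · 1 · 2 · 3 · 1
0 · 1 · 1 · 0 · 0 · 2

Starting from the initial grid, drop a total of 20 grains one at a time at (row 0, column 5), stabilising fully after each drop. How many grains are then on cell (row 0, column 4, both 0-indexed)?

3

k=0  0 · 2 · 0 · 1 · 0 · 1
3 · 0 · 1 · 2 · 1 · 3
3 · 0 · 0 · 3 · 1 · 2
3 · 2 · 1 · 2 · 3 · 1
0 · 1 · 1 · 0 · 0 · 2
k=1  0 · 2 · 0 · 1 · 0 · 2
3 · 0 · 1 · 2 · 1 · 3
3 · 0 · 0 · 3 · 1 · 2
3 · 2 · 1 · 2 · 3 · 1
0 · 1 · 1 · 0 · 0 · 2
k=2  0 · 2 · 0 · 1 · 0 · 3
3 · 0 · 1 · 2 · 1 · 3
3 · 0 · 0 · 3 · 1 · 2
3 · 2 · 1 · 2 · 3 · 1
0 · 1 · 1 · 0 · 0 · 2
k=3  0 · 2 · 0 · 1 · 1 · 1
3 · 0 · 1 · 2 · 2 · 0
3 · 0 · 0 · 3 · 1 · 3
3 · 2 · 1 · 2 · 3 · 1
0 · 1 · 1 · 0 · 0 · 2
k=4  0 · 2 · 0 · 1 · 1 · 2
3 · 0 · 1 · 2 · 2 · 0
3 · 0 · 0 · 3 · 1 · 3
3 · 2 · 1 · 2 · 3 · 1
0 · 1 · 1 · 0 · 0 · 2
k=5  0 · 2 · 0 · 1 · 1 · 3
3 · 0 · 1 · 2 · 2 · 0
3 · 0 · 0 · 3 · 1 · 3
3 · 2 · 1 · 2 · 3 · 1
0 · 1 · 1 · 0 · 0 · 2
k=6  0 · 2 · 0 · 1 · 2 · 0
3 · 0 · 1 · 2 · 2 · 1
3 · 0 · 0 · 3 · 1 · 3
3 · 2 · 1 · 2 · 3 · 1
0 · 1 · 1 · 0 · 0 · 2
k=7  0 · 2 · 0 · 1 · 2 · 1
3 · 0 · 1 · 2 · 2 · 1
3 · 0 · 0 · 3 · 1 · 3
3 · 2 · 1 · 2 · 3 · 1
0 · 1 · 1 · 0 · 0 · 2
k=8  0 · 2 · 0 · 1 · 2 · 2
3 · 0 · 1 · 2 · 2 · 1
3 · 0 · 0 · 3 · 1 · 3
3 · 2 · 1 · 2 · 3 · 1
0 · 1 · 1 · 0 · 0 · 2
k=9  0 · 2 · 0 · 1 · 2 · 3
3 · 0 · 1 · 2 · 2 · 1
3 · 0 · 0 · 3 · 1 · 3
3 · 2 · 1 · 2 · 3 · 1
0 · 1 · 1 · 0 · 0 · 2
k=10  0 · 2 · 0 · 1 · 3 · 0
3 · 0 · 1 · 2 · 2 · 2
3 · 0 · 0 · 3 · 1 · 3
3 · 2 · 1 · 2 · 3 · 1
0 · 1 · 1 · 0 · 0 · 2
k=11  0 · 2 · 0 · 1 · 3 · 1
3 · 0 · 1 · 2 · 2 · 2
3 · 0 · 0 · 3 · 1 · 3
3 · 2 · 1 · 2 · 3 · 1
0 · 1 · 1 · 0 · 0 · 2
k=12  0 · 2 · 0 · 1 · 3 · 2
3 · 0 · 1 · 2 · 2 · 2
3 · 0 · 0 · 3 · 1 · 3
3 · 2 · 1 · 2 · 3 · 1
0 · 1 · 1 · 0 · 0 · 2
k=13  0 · 2 · 0 · 1 · 3 · 3
3 · 0 · 1 · 2 · 2 · 2
3 · 0 · 0 · 3 · 1 · 3
3 · 2 · 1 · 2 · 3 · 1
0 · 1 · 1 · 0 · 0 · 2
k=14  0 · 2 · 0 · 2 · 0 · 1
3 · 0 · 1 · 2 · 3 · 3
3 · 0 · 0 · 3 · 1 · 3
3 · 2 · 1 · 2 · 3 · 1
0 · 1 · 1 · 0 · 0 · 2
k=15  0 · 2 · 0 · 2 · 0 · 2
3 · 0 · 1 · 2 · 3 · 3
3 · 0 · 0 · 3 · 1 · 3
3 · 2 · 1 · 2 · 3 · 1
0 · 1 · 1 · 0 · 0 · 2
k=16  0 · 2 · 0 · 2 · 0 · 3
3 · 0 · 1 · 2 · 3 · 3
3 · 0 · 0 · 3 · 1 · 3
3 · 2 · 1 · 2 · 3 · 1
0 · 1 · 1 · 0 · 0 · 2
k=17  0 · 2 · 0 · 2 · 2 · 1
3 · 0 · 1 · 3 · 0 · 2
3 · 0 · 0 · 3 · 3 · 0
3 · 2 · 1 · 2 · 3 · 2
0 · 1 · 1 · 0 · 0 · 2
k=18  0 · 2 · 0 · 2 · 2 · 2
3 · 0 · 1 · 3 · 0 · 2
3 · 0 · 0 · 3 · 3 · 0
3 · 2 · 1 · 2 · 3 · 2
0 · 1 · 1 · 0 · 0 · 2
k=19  0 · 2 · 0 · 2 · 2 · 3
3 · 0 · 1 · 3 · 0 · 2
3 · 0 · 0 · 3 · 3 · 0
3 · 2 · 1 · 2 · 3 · 2
0 · 1 · 1 · 0 · 0 · 2
k=20  0 · 2 · 0 · 2 · 3 · 0
3 · 0 · 1 · 3 · 0 · 3
3 · 0 · 0 · 3 · 3 · 0
3 · 2 · 1 · 2 · 3 · 2
0 · 1 · 1 · 0 · 0 · 2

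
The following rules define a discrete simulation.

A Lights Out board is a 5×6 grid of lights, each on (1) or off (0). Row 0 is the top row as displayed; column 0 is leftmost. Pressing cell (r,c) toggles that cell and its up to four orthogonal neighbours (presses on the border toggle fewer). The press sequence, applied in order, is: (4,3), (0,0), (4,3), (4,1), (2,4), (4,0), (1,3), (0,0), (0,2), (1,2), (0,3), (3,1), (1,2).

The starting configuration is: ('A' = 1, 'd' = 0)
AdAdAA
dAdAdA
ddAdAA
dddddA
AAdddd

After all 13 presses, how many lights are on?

15

gen 0: AdAdAA
dAdAdA
ddAdAA
dddddA
AAdddd
gen 1: AdAdAA
dAdAdA
ddAdAA
dddAdA
AAAAAd
gen 2: dAAdAA
AAdAdA
ddAdAA
dddAdA
AAAAAd
gen 3: dAAdAA
AAdAdA
ddAdAA
dddddA
AAdddd
gen 4: dAAdAA
AAdAdA
ddAdAA
dAdddA
ddAddd
gen 5: dAAdAA
AAdAAA
ddAAdd
dAddAA
ddAddd
gen 6: dAAdAA
AAdAAA
ddAAdd
AAddAA
AAAddd
gen 7: dAAAAA
AAAddA
ddAddd
AAddAA
AAAddd
gen 8: AdAAAA
dAAddA
ddAddd
AAddAA
AAAddd
gen 9: AAddAA
dAdddA
ddAddd
AAddAA
AAAddd
gen 10: AAAdAA
ddAAdA
dddddd
AAddAA
AAAddd
gen 11: AAdAdA
ddAddA
dddddd
AAddAA
AAAddd
gen 12: AAdAdA
ddAddA
dAdddd
ddAdAA
AdAddd
gen 13: AAAAdA
dAdAdA
dAAddd
ddAdAA
AdAddd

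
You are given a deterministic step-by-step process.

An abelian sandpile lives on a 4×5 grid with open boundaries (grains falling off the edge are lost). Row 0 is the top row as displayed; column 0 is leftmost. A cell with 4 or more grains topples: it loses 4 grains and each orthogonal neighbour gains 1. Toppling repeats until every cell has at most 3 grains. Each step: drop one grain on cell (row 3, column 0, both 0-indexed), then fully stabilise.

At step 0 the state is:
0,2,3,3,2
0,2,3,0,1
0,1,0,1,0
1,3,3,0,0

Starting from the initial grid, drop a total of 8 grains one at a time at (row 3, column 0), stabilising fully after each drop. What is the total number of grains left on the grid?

27

step 0: 0,2,3,3,2
0,2,3,0,1
0,1,0,1,0
1,3,3,0,0
step 1: 0,2,3,3,2
0,2,3,0,1
0,1,0,1,0
2,3,3,0,0
step 2: 0,2,3,3,2
0,2,3,0,1
0,1,0,1,0
3,3,3,0,0
step 3: 0,2,3,3,2
0,2,3,0,1
1,2,1,1,0
1,1,0,1,0
step 4: 0,2,3,3,2
0,2,3,0,1
1,2,1,1,0
2,1,0,1,0
step 5: 0,2,3,3,2
0,2,3,0,1
1,2,1,1,0
3,1,0,1,0
step 6: 0,2,3,3,2
0,2,3,0,1
2,2,1,1,0
0,2,0,1,0
step 7: 0,2,3,3,2
0,2,3,0,1
2,2,1,1,0
1,2,0,1,0
step 8: 0,2,3,3,2
0,2,3,0,1
2,2,1,1,0
2,2,0,1,0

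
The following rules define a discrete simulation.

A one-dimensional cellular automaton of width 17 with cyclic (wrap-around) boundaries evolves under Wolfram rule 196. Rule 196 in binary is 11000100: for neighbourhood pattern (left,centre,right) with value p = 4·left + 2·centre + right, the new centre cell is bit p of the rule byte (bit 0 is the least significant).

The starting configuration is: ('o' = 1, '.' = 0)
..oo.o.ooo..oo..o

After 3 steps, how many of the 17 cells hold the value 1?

t=0: ..oo.o.ooo..oo..o
t=1: ...o.o..oo...o..o
t=2: ...o.o...o...o..o
t=3: ...o.o...o...o..o

5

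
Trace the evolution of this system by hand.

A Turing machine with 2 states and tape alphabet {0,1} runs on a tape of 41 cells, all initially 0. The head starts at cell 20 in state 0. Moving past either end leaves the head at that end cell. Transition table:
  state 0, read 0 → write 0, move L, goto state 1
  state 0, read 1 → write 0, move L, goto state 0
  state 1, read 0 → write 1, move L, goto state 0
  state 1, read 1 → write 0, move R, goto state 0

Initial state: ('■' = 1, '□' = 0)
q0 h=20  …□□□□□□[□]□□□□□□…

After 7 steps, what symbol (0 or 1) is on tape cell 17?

k=0  q0 h=20  …□□□□□□[□]□□□□□□…
k=1  q1 h=19  …□□□□□□[□]□□□□□□…
k=2  q0 h=18  …□□□□□□[□]■□□□□□…
k=3  q1 h=17  …□□□□□□[□]□■□□□□…
k=4  q0 h=16  …□□□□□□[□]■□■□□□…
k=5  q1 h=15  …□□□□□□[□]□■□■□□…
k=6  q0 h=14  …□□□□□□[□]■□■□■□…
k=7  q1 h=13  …□□□□□□[□]□■□■□■…

1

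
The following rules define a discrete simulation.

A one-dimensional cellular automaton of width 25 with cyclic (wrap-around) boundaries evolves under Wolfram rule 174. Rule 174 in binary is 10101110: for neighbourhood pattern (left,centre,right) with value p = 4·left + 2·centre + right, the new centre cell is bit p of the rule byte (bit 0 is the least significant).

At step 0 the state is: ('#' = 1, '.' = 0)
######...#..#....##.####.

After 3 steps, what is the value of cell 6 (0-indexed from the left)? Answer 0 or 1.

1

[0] ######...#..#....##.####.
[1] #####...##.##...##.####.#
[2] ####...##.##...##.####.##
[3] ###...##.##...##.####.###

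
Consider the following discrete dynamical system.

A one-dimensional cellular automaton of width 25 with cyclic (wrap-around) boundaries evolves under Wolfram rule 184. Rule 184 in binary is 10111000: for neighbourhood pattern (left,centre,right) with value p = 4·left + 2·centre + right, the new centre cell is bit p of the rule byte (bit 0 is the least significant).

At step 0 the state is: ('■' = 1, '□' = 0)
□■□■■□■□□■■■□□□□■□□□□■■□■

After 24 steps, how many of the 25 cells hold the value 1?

k=0  □■□■■□■□□■■■□□□□■□□□□■■□■
k=1  ■□■■□■□■□■■□■□□□□■□□□■□■□
k=2  □■■□■□■□■■□■□■□□□□■□□□■□■
k=3  ■■□■□■□■■□■□■□■□□□□■□□□■□
k=4  ■□■□■□■■□■□■□■□■□□□□■□□□■
k=5  □■□■□■■□■□■□■□■□■□□□□■□□■
k=6  ■□■□■■□■□■□■□■□■□■□□□□■□□
k=7  □■□■■□■□■□■□■□■□■□■□□□□■□
k=8  □□■■□■□■□■□■□■□■□■□■□□□□■
k=9  ■□■□■□■□■□■□■□■□■□■□■□□□□
k=10  □■□■□■□■□■□■□■□■□■□■□■□□□
k=11  □□■□■□■□■□■□■□■□■□■□■□■□□
k=12  □□□■□■□■□■□■□■□■□■□■□■□■□
k=13  □□□□■□■□■□■□■□■□■□■□■□■□■
k=14  ■□□□□■□■□■□■□■□■□■□■□■□■□
k=15  □■□□□□■□■□■□■□■□■□■□■□■□■
k=16  ■□■□□□□■□■□■□■□■□■□■□■□■□
k=17  □■□■□□□□■□■□■□■□■□■□■□■□■
k=18  ■□■□■□□□□■□■□■□■□■□■□■□■□
k=19  □■□■□■□□□□■□■□■□■□■□■□■□■
k=20  ■□■□■□■□□□□■□■□■□■□■□■□■□
k=21  □■□■□■□■□□□□■□■□■□■□■□■□■
k=22  ■□■□■□■□■□□□□■□■□■□■□■□■□
k=23  □■□■□■□■□■□□□□■□■□■□■□■□■
k=24  ■□■□■□■□■□■□□□□■□■□■□■□■□

11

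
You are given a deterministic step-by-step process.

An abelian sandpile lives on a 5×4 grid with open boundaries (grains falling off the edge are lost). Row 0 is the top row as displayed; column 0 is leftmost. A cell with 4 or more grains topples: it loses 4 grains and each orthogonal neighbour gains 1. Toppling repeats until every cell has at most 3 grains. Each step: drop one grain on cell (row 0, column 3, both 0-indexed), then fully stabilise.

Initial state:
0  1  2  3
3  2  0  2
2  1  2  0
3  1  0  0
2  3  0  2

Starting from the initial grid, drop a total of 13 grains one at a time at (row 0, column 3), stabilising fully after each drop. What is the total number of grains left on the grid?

gen 0: 0  1  2  3
3  2  0  2
2  1  2  0
3  1  0  0
2  3  0  2
gen 1: 0  1  3  0
3  2  0  3
2  1  2  0
3  1  0  0
2  3  0  2
gen 2: 0  1  3  1
3  2  0  3
2  1  2  0
3  1  0  0
2  3  0  2
gen 3: 0  1  3  2
3  2  0  3
2  1  2  0
3  1  0  0
2  3  0  2
gen 4: 0  1  3  3
3  2  0  3
2  1  2  0
3  1  0  0
2  3  0  2
gen 5: 0  2  0  2
3  2  2  0
2  1  2  1
3  1  0  0
2  3  0  2
gen 6: 0  2  0  3
3  2  2  0
2  1  2  1
3  1  0  0
2  3  0  2
gen 7: 0  2  1  0
3  2  2  1
2  1  2  1
3  1  0  0
2  3  0  2
gen 8: 0  2  1  1
3  2  2  1
2  1  2  1
3  1  0  0
2  3  0  2
gen 9: 0  2  1  2
3  2  2  1
2  1  2  1
3  1  0  0
2  3  0  2
gen 10: 0  2  1  3
3  2  2  1
2  1  2  1
3  1  0  0
2  3  0  2
gen 11: 0  2  2  0
3  2  2  2
2  1  2  1
3  1  0  0
2  3  0  2
gen 12: 0  2  2  1
3  2  2  2
2  1  2  1
3  1  0  0
2  3  0  2
gen 13: 0  2  2  2
3  2  2  2
2  1  2  1
3  1  0  0
2  3  0  2

32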